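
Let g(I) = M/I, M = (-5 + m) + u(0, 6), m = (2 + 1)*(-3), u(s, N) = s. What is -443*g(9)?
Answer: 6202/9 ≈ 689.11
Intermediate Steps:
m = -9 (m = 3*(-3) = -9)
M = -14 (M = (-5 - 9) + 0 = -14 + 0 = -14)
g(I) = -14/I
-443*g(9) = -(-6202)/9 = -443*(-14/9) = 6202/9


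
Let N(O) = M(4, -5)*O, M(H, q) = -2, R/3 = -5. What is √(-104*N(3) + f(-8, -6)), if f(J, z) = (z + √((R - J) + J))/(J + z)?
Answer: √(122388 - 14*I*√15)/14 ≈ 24.989 - 0.0055354*I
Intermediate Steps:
R = -15 (R = 3*(-5) = -15)
N(O) = -2*O
f(J, z) = (z + I*√15)/(J + z) (f(J, z) = (z + √((-15 - J) + J))/(J + z) = (z + √(-15))/(J + z) = (z + I*√15)/(J + z))
√(-104*N(3) + f(-8, -6)) = √(-(-208)*3 + (-6 + I*√15)/(-8 - 6)) = √(-104*(-6) + (-6 + I*√15)/(-14)) = √(624 - (-6 + I*√15)/14) = √(624 + (3/7 - I*√15/14)) = √(4371/7 - I*√15/14)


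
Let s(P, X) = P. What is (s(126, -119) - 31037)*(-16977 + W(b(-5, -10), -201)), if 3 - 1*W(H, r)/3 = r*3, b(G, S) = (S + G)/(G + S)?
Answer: 468579849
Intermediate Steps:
b(G, S) = 1 (b(G, S) = (G + S)/(G + S) = 1)
W(H, r) = 9 - 9*r (W(H, r) = 9 - 3*r*3 = 9 - 9*r)
(s(126, -119) - 31037)*(-16977 + W(b(-5, -10), -201)) = (126 - 31037)*(-16977 + (9 - 9*(-201))) = -30911*(-16977 + (9 + 1809)) = -30911*(-16977 + 1818) = -30911*(-15159) = 468579849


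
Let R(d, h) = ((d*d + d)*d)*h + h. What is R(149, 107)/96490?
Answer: 356326157/96490 ≈ 3692.9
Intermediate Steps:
R(d, h) = h + d*h*(d + d²) (R(d, h) = ((d² + d)*d)*h + h = ((d + d²)*d)*h + h = (d*(d + d²))*h + h = d*h*(d + d²) + h = h + d*h*(d + d²))
R(149, 107)/96490 = (107*(1 + 149² + 149³))/96490 = (107*(1 + 22201 + 3307949))*(1/96490) = (107*3330151)*(1/96490) = 356326157*(1/96490) = 356326157/96490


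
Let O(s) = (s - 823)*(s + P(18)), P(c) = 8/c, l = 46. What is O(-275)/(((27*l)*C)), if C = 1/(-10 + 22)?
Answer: 602924/207 ≈ 2912.7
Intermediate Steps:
C = 1/12 ≈ 0.083333
O(s) = (-823 + s)*(4/9 + s) (O(s) = (s - 823)*(s + 8/18) = (-823 + s)*(s + 8*(1/18)) = (-823 + s)*(s + 4/9) = (-823 + s)*(4/9 + s))
O(-275)/(((27*l)*C)) = (-3292/9 + (-275)² - 7403/9*(-275))/(((27*46)*(1/12))) = (-3292/9 + 75625 + 2035825/9)/((1242*(1/12))) = 301462/(207/2) = 301462*(2/207) = 602924/207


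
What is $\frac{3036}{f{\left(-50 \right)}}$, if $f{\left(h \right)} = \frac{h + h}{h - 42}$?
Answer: $\frac{69828}{25} \approx 2793.1$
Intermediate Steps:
$f{\left(h \right)} = \frac{2 h}{-42 + h}$
$\frac{3036}{f{\left(-50 \right)}} = \frac{3036}{2 \left(-50\right) \frac{1}{-42 - 50}} = \frac{3036}{2 \left(-50\right) \frac{1}{-92}} = \frac{3036}{2 \left(-50\right) \left(- \frac{1}{92}\right)} = \frac{3036}{\frac{25}{23}} = 3036 \cdot \frac{23}{25} = \frac{69828}{25}$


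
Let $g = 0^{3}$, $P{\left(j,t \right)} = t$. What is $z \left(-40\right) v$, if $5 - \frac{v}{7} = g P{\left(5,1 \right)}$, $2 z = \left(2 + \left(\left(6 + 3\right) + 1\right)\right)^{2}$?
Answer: $-100800$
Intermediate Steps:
$g = 0$
$z = 72$ ($z = \frac{\left(2 + \left(\left(6 + 3\right) + 1\right)\right)^{2}}{2} = \frac{\left(2 + \left(9 + 1\right)\right)^{2}}{2} = \frac{\left(2 + 10\right)^{2}}{2} = \frac{12^{2}}{2} = \frac{1}{2} \cdot 144 = 72$)
$v = 35$ ($v = 35 - 7 \cdot 0 \cdot 1 = 35 - 0 = 35 + 0 = 35$)
$z \left(-40\right) v = 72 \left(-40\right) 35 = \left(-2880\right) 35 = -100800$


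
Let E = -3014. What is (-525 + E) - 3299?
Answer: -6838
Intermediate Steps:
(-525 + E) - 3299 = (-525 - 3014) - 3299 = -3539 - 3299 = -6838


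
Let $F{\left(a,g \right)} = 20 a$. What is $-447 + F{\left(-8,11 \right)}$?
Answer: $-607$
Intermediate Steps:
$-447 + F{\left(-8,11 \right)} = -447 + 20 \left(-8\right) = -447 - 160 = -607$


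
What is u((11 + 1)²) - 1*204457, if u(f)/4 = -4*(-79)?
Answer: -203193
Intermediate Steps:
u(f) = 1264 (u(f) = 4*(-4*(-79)) = 4*316 = 1264)
u((11 + 1)²) - 1*204457 = 1264 - 1*204457 = 1264 - 204457 = -203193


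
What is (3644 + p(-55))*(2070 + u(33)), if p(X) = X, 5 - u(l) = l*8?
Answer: 6499679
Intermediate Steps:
u(l) = 5 - 8*l (u(l) = 5 - l*8 = 5 - 8*l)
(3644 + p(-55))*(2070 + u(33)) = (3644 - 55)*(2070 + (5 - 8*33)) = 3589*(2070 + (5 - 264)) = 3589*(2070 - 259) = 3589*1811 = 6499679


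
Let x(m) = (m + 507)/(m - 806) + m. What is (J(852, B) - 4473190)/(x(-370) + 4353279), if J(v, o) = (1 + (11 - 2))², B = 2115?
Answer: -5260353840/5119020847 ≈ -1.0276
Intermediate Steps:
J(v, o) = 100 (J(v, o) = (1 + 9)² = 10² = 100)
x(m) = m + (507 + m)/(-806 + m) (x(m) = (507 + m)/(-806 + m) + m = m + (507 + m)/(-806 + m))
(J(852, B) - 4473190)/(x(-370) + 4353279) = (100 - 4473190)/((507 + (-370)² - 805*(-370))/(-806 - 370) + 4353279) = -4473090/((507 + 136900 + 297850)/(-1176) + 4353279) = -4473090/(-1/1176*435257 + 4353279) = -4473090/(-435257/1176 + 4353279) = -4473090/5119020847/1176 = -4473090*1176/5119020847 = -5260353840/5119020847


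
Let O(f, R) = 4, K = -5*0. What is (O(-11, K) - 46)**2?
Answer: 1764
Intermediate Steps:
K = 0
(O(-11, K) - 46)**2 = (4 - 46)**2 = (-42)**2 = 1764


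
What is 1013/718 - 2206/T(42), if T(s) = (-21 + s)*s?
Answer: -345221/316638 ≈ -1.0903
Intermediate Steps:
T(s) = s*(-21 + s)
1013/718 - 2206/T(42) = 1013/718 - 2206*1/(42*(-21 + 42)) = 1013*(1/718) - 2206/(42*21) = 1013/718 - 2206/882 = 1013/718 - 2206*1/882 = 1013/718 - 1103/441 = -345221/316638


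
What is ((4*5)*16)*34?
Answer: 10880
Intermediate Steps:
((4*5)*16)*34 = (20*16)*34 = 320*34 = 10880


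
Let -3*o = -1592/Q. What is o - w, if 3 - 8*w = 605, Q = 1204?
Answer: 273395/3612 ≈ 75.691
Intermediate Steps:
w = -301/4 (w = 3/8 - ⅛*605 = 3/8 - 605/8 = -301/4 ≈ -75.250)
o = 398/903 (o = -(-1592)/(3*1204) = -⅓*(-398/301) = 398/903 ≈ 0.44075)
o - w = 398/903 - 1*(-301/4) = 398/903 + 301/4 = 273395/3612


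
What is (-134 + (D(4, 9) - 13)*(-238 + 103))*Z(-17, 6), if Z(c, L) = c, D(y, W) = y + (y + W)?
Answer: 11458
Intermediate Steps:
D(y, W) = W + 2*y (D(y, W) = y + (W + y) = W + 2*y)
(-134 + (D(4, 9) - 13)*(-238 + 103))*Z(-17, 6) = (-134 + ((9 + 2*4) - 13)*(-238 + 103))*(-17) = (-134 + ((9 + 8) - 13)*(-135))*(-17) = (-134 + (17 - 13)*(-135))*(-17) = (-134 + 4*(-135))*(-17) = (-134 - 540)*(-17) = -674*(-17) = 11458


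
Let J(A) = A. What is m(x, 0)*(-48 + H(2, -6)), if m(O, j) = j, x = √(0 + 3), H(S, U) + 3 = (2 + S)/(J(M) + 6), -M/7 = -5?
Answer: 0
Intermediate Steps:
M = 35 (M = -7*(-5) = 35)
H(S, U) = -121/41 + S/41 (H(S, U) = -3 + (2 + S)/(35 + 6) = -3 + (2 + S)/41 = -3 + (2 + S)*(1/41) = -3 + (2/41 + S/41) = -121/41 + S/41)
x = √3 ≈ 1.7320
m(x, 0)*(-48 + H(2, -6)) = 0*(-48 + (-121/41 + (1/41)*2)) = 0*(-48 + (-121/41 + 2/41)) = 0*(-48 - 119/41) = 0*(-2087/41) = 0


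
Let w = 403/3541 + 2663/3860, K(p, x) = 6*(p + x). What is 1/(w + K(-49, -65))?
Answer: -13668260/9338104577 ≈ -0.0014637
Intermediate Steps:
K(p, x) = 6*p + 6*x
w = 10985263/13668260 (w = 403*(1/3541) + 2663*(1/3860) = 403/3541 + 2663/3860 = 10985263/13668260 ≈ 0.80371)
1/(w + K(-49, -65)) = 1/(10985263/13668260 + (6*(-49) + 6*(-65))) = 1/(10985263/13668260 + (-294 - 390)) = 1/(10985263/13668260 - 684) = 1/(-9338104577/13668260) = -13668260/9338104577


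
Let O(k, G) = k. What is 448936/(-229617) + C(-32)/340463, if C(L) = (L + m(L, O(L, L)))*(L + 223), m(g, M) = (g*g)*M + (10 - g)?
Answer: -1589508691394/78176092671 ≈ -20.332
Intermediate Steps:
m(g, M) = 10 - g + M*g² (m(g, M) = g²*M + (10 - g) = M*g² + (10 - g) = 10 - g + M*g²)
C(L) = (10 + L³)*(223 + L) (C(L) = (L + (10 - L + L*L²))*(L + 223) = (L + (10 - L + L³))*(223 + L) = (L + (10 + L³ - L))*(223 + L) = (10 + L³)*(223 + L))
448936/(-229617) + C(-32)/340463 = 448936/(-229617) + (2230 + (-32)⁴ + 10*(-32) + 223*(-32)³)/340463 = 448936*(-1/229617) + (2230 + 1048576 - 320 + 223*(-32768))*(1/340463) = -448936/229617 + (2230 + 1048576 - 320 - 7307264)*(1/340463) = -448936/229617 - 6256778*1/340463 = -448936/229617 - 6256778/340463 = -1589508691394/78176092671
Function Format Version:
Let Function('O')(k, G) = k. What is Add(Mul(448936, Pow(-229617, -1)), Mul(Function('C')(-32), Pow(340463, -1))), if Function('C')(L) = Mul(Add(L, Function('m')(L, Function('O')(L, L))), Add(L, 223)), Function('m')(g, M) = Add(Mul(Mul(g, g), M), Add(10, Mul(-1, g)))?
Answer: Rational(-1589508691394, 78176092671) ≈ -20.332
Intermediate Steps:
Function('m')(g, M) = Add(10, Mul(-1, g), Mul(M, Pow(g, 2))) (Function('m')(g, M) = Add(Mul(Pow(g, 2), M), Add(10, Mul(-1, g))) = Add(Mul(M, Pow(g, 2)), Add(10, Mul(-1, g))) = Add(10, Mul(-1, g), Mul(M, Pow(g, 2))))
Function('C')(L) = Mul(Add(10, Pow(L, 3)), Add(223, L)) (Function('C')(L) = Mul(Add(L, Add(10, Mul(-1, L), Mul(L, Pow(L, 2)))), Add(L, 223)) = Mul(Add(L, Add(10, Mul(-1, L), Pow(L, 3))), Add(223, L)) = Mul(Add(L, Add(10, Pow(L, 3), Mul(-1, L))), Add(223, L)) = Mul(Add(10, Pow(L, 3)), Add(223, L)))
Add(Mul(448936, Pow(-229617, -1)), Mul(Function('C')(-32), Pow(340463, -1))) = Add(Mul(448936, Pow(-229617, -1)), Mul(Add(2230, Pow(-32, 4), Mul(10, -32), Mul(223, Pow(-32, 3))), Pow(340463, -1))) = Add(Mul(448936, Rational(-1, 229617)), Mul(Add(2230, 1048576, -320, Mul(223, -32768)), Rational(1, 340463))) = Add(Rational(-448936, 229617), Mul(Add(2230, 1048576, -320, -7307264), Rational(1, 340463))) = Add(Rational(-448936, 229617), Mul(-6256778, Rational(1, 340463))) = Add(Rational(-448936, 229617), Rational(-6256778, 340463)) = Rational(-1589508691394, 78176092671)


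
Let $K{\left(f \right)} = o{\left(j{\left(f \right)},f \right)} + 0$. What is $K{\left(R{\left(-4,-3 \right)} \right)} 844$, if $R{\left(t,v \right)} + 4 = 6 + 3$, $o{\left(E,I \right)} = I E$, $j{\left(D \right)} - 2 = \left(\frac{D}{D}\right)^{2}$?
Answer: $12660$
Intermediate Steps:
$j{\left(D \right)} = 3$ ($j{\left(D \right)} = 2 + \left(\frac{D}{D}\right)^{2} = 2 + 1^{2} = 2 + 1 = 3$)
$o{\left(E,I \right)} = E I$
$R{\left(t,v \right)} = 5$ ($R{\left(t,v \right)} = -4 + \left(6 + 3\right) = -4 + 9 = 5$)
$K{\left(f \right)} = 3 f$ ($K{\left(f \right)} = 3 f + 0 = 3 f$)
$K{\left(R{\left(-4,-3 \right)} \right)} 844 = 3 \cdot 5 \cdot 844 = 15 \cdot 844 = 12660$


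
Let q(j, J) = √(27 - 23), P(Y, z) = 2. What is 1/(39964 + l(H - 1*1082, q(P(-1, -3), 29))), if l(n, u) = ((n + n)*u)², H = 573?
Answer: 1/4185260 ≈ 2.3893e-7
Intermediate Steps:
q(j, J) = 2 (q(j, J) = √4 = 2)
l(n, u) = 4*n²*u² (l(n, u) = ((2*n)*u)² = (2*n*u)² = 4*n²*u²)
1/(39964 + l(H - 1*1082, q(P(-1, -3), 29))) = 1/(39964 + 4*(573 - 1*1082)²*2²) = 1/(39964 + 4*(573 - 1082)²*4) = 1/(39964 + 4*(-509)²*4) = 1/(39964 + 4*259081*4) = 1/(39964 + 4145296) = 1/4185260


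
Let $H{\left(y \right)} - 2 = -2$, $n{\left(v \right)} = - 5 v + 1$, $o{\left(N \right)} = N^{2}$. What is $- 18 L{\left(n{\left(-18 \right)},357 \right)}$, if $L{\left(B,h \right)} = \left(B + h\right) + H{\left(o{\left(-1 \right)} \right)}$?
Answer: $-8064$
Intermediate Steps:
$n{\left(v \right)} = 1 - 5 v$
$H{\left(y \right)} = 0$ ($H{\left(y \right)} = 2 - 2 = 0$)
$L{\left(B,h \right)} = B + h$ ($L{\left(B,h \right)} = \left(B + h\right) + 0 = B + h$)
$- 18 L{\left(n{\left(-18 \right)},357 \right)} = - 18 \left(\left(1 - -90\right) + 357\right) = - 18 \left(\left(1 + 90\right) + 357\right) = - 18 \left(91 + 357\right) = \left(-18\right) 448 = -8064$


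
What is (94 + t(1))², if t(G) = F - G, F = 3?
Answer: 9216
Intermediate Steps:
t(G) = 3 - G
(94 + t(1))² = (94 + (3 - 1*1))² = (94 + (3 - 1))² = (94 + 2)² = 96² = 9216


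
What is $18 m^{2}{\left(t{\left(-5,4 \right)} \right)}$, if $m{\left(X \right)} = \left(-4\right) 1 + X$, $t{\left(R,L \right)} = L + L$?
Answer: $288$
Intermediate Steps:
$t{\left(R,L \right)} = 2 L$
$m{\left(X \right)} = -4 + X$
$18 m^{2}{\left(t{\left(-5,4 \right)} \right)} = 18 \left(-4 + 2 \cdot 4\right)^{2} = 18 \left(-4 + 8\right)^{2} = 18 \cdot 4^{2} = 18 \cdot 16 = 288$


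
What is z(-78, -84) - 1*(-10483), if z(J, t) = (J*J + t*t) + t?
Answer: 23539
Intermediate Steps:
z(J, t) = t + J**2 + t**2 (z(J, t) = (J**2 + t**2) + t = t + J**2 + t**2)
z(-78, -84) - 1*(-10483) = (-84 + (-78)**2 + (-84)**2) - 1*(-10483) = (-84 + 6084 + 7056) + 10483 = 13056 + 10483 = 23539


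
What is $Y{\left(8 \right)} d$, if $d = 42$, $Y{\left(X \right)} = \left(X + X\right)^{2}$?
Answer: $10752$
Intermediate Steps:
$Y{\left(X \right)} = 4 X^{2}$ ($Y{\left(X \right)} = \left(2 X\right)^{2} = 4 X^{2}$)
$Y{\left(8 \right)} d = 4 \cdot 8^{2} \cdot 42 = 4 \cdot 64 \cdot 42 = 256 \cdot 42 = 10752$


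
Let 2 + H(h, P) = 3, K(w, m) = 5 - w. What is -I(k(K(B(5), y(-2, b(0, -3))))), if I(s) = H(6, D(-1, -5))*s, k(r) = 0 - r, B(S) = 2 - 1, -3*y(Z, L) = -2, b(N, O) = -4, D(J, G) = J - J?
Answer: 4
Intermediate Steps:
D(J, G) = 0
y(Z, L) = ⅔ (y(Z, L) = -⅓*(-2) = ⅔)
B(S) = 1
H(h, P) = 1 (H(h, P) = -2 + 3 = 1)
k(r) = -r
I(s) = s (I(s) = 1*s = s)
-I(k(K(B(5), y(-2, b(0, -3))))) = -(-1)*(5 - 1*1) = -(-1)*(5 - 1) = -(-1)*4 = -1*(-4) = 4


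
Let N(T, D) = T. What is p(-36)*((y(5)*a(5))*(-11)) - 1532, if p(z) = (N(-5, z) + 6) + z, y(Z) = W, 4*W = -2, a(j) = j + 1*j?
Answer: -3457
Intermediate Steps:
a(j) = 2*j (a(j) = j + j = 2*j)
W = -½ (W = (¼)*(-2) = -½ ≈ -0.50000)
y(Z) = -½
p(z) = 1 + z (p(z) = (-5 + 6) + z = 1 + z)
p(-36)*((y(5)*a(5))*(-11)) - 1532 = (1 - 36)*(-5*(-11)) - 1532 = -35*(-½*10)*(-11) - 1532 = -(-175)*(-11) - 1532 = -35*55 - 1532 = -1925 - 1532 = -3457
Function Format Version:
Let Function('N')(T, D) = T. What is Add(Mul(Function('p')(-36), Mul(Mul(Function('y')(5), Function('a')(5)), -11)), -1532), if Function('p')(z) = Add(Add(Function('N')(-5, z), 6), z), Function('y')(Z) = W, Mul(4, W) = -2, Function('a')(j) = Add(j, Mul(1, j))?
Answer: -3457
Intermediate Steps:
Function('a')(j) = Mul(2, j) (Function('a')(j) = Add(j, j) = Mul(2, j))
W = Rational(-1, 2) (W = Mul(Rational(1, 4), -2) = Rational(-1, 2) ≈ -0.50000)
Function('y')(Z) = Rational(-1, 2)
Function('p')(z) = Add(1, z) (Function('p')(z) = Add(Add(-5, 6), z) = Add(1, z))
Add(Mul(Function('p')(-36), Mul(Mul(Function('y')(5), Function('a')(5)), -11)), -1532) = Add(Mul(Add(1, -36), Mul(Mul(Rational(-1, 2), Mul(2, 5)), -11)), -1532) = Add(Mul(-35, Mul(Mul(Rational(-1, 2), 10), -11)), -1532) = Add(Mul(-35, Mul(-5, -11)), -1532) = Add(Mul(-35, 55), -1532) = Add(-1925, -1532) = -3457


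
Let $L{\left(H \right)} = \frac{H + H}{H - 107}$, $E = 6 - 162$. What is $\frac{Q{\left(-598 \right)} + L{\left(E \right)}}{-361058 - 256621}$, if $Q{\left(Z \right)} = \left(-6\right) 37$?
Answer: $\frac{19358}{54149859} \approx 0.00035749$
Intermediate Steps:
$E = -156$ ($E = 6 - 162 = -156$)
$L{\left(H \right)} = \frac{2 H}{-107 + H}$
$Q{\left(Z \right)} = -222$
$\frac{Q{\left(-598 \right)} + L{\left(E \right)}}{-361058 - 256621} = \frac{-222 + 2 \left(-156\right) \frac{1}{-107 - 156}}{-361058 - 256621} = \frac{-222 + 2 \left(-156\right) \frac{1}{-263}}{-617679} = \left(-222 + 2 \left(-156\right) \left(- \frac{1}{263}\right)\right) \left(- \frac{1}{617679}\right) = \left(-222 + \frac{312}{263}\right) \left(- \frac{1}{617679}\right) = \left(- \frac{58074}{263}\right) \left(- \frac{1}{617679}\right) = \frac{19358}{54149859}$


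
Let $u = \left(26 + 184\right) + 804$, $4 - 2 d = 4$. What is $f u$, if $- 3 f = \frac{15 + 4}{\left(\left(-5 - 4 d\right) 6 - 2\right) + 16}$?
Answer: $\frac{3211}{8} \approx 401.38$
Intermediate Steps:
$d = 0$ ($d = 2 - 2 = 0$)
$u = 1014$ ($u = 210 + 804 = 1014$)
$f = \frac{19}{48}$ ($f = - \frac{\left(15 + 4\right) \frac{1}{\left(\left(-5 - 0\right) 6 - 2\right) + 16}}{3} = - \frac{19 \frac{1}{\left(\left(-5 + 0\right) 6 - 2\right) + 16}}{3} = - \frac{19 \frac{1}{\left(\left(-5\right) 6 - 2\right) + 16}}{3} = - \frac{19 \frac{1}{\left(-30 - 2\right) + 16}}{3} = - \frac{19 \frac{1}{-32 + 16}}{3} = - \frac{19 \frac{1}{-16}}{3} = - \frac{19 \left(- \frac{1}{16}\right)}{3} = \left(- \frac{1}{3}\right) \left(- \frac{19}{16}\right) = \frac{19}{48} \approx 0.39583$)
$f u = \frac{19}{48} \cdot 1014 = \frac{3211}{8}$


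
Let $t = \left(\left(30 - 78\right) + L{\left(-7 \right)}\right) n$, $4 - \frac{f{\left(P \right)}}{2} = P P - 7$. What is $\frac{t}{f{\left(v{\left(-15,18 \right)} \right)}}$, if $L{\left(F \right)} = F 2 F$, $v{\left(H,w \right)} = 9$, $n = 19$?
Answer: $- \frac{95}{14} \approx -6.7857$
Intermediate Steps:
$f{\left(P \right)} = 22 - 2 P^{2}$ ($f{\left(P \right)} = 8 - 2 \left(P P - 7\right) = 8 - 2 \left(P^{2} - 7\right) = 8 - 2 \left(-7 + P^{2}\right) = 8 - \left(-14 + 2 P^{2}\right) = 22 - 2 P^{2}$)
$L{\left(F \right)} = 2 F^{2}$ ($L{\left(F \right)} = 2 F F = 2 F^{2}$)
$t = 950$ ($t = \left(\left(30 - 78\right) + 2 \left(-7\right)^{2}\right) 19 = \left(-48 + 2 \cdot 49\right) 19 = \left(-48 + 98\right) 19 = 50 \cdot 19 = 950$)
$\frac{t}{f{\left(v{\left(-15,18 \right)} \right)}} = \frac{950}{22 - 2 \cdot 9^{2}} = \frac{950}{22 - 162} = \frac{950}{-140} = 950 \left(- \frac{1}{140}\right) = - \frac{95}{14}$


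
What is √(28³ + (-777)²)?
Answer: 791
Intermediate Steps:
√(28³ + (-777)²) = √(21952 + 603729) = √625681 = 791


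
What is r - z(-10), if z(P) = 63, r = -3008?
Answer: -3071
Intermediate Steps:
r - z(-10) = -3008 - 1*63 = -3008 - 63 = -3071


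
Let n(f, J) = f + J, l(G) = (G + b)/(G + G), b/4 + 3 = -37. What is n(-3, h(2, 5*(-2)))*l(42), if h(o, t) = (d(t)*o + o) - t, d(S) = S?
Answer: 649/42 ≈ 15.452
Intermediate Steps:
b = -160 (b = -12 + 4*(-37) = -12 - 148 = -160)
h(o, t) = o - t + o*t (h(o, t) = (t*o + o) - t = (o*t + o) - t = (o + o*t) - t = o - t + o*t)
l(G) = (-160 + G)/(2*G) (l(G) = (G - 160)/(G + G) = (-160 + G)/((2*G)) = (-160 + G)*(1/(2*G)) = (-160 + G)/(2*G))
n(f, J) = J + f
n(-3, h(2, 5*(-2)))*l(42) = ((2 - 5*(-2) + 2*(5*(-2))) - 3)*((1/2)*(-160 + 42)/42) = ((2 - 1*(-10) + 2*(-10)) - 3)*((1/2)*(1/42)*(-118)) = ((2 + 10 - 20) - 3)*(-59/42) = (-8 - 3)*(-59/42) = -11*(-59/42) = 649/42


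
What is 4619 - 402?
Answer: 4217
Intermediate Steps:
4619 - 402 = 4217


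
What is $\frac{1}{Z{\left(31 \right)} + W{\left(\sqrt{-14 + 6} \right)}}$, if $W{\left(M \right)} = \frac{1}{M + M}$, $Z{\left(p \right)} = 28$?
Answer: $\frac{896}{25089} + \frac{4 i \sqrt{2}}{25089} \approx 0.035713 + 0.00022547 i$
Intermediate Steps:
$W{\left(M \right)} = \frac{1}{2 M}$
$\frac{1}{Z{\left(31 \right)} + W{\left(\sqrt{-14 + 6} \right)}} = \frac{1}{28 + \frac{1}{2 \sqrt{-14 + 6}}} = \frac{1}{28 + \frac{1}{2 \sqrt{-8}}} = \frac{1}{28 + \frac{1}{2 \cdot 2 i \sqrt{2}}} = \frac{1}{28 + \frac{\left(- \frac{1}{4}\right) i \sqrt{2}}{2}} = \frac{1}{28 - \frac{i \sqrt{2}}{8}}$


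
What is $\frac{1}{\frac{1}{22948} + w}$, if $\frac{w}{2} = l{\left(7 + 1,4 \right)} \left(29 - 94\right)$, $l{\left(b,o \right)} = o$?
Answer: $- \frac{22948}{11932959} \approx -0.0019231$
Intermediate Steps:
$w = -520$ ($w = 2 \cdot 4 \left(29 - 94\right) = 2 \cdot 4 \left(-65\right) = 2 \left(-260\right) = -520$)
$\frac{1}{\frac{1}{22948} + w} = \frac{1}{\frac{1}{22948} - 520} = \frac{1}{- \frac{11932959}{22948}} = - \frac{22948}{11932959}$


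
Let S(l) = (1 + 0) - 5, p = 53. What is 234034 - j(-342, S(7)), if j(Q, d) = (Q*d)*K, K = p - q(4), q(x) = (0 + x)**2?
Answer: 183418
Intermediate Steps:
q(x) = x**2
K = 37 (K = 53 - 1*4**2 = 53 - 1*16 = 53 - 16 = 37)
S(l) = -4 (S(l) = 1 - 5 = -4)
j(Q, d) = 37*Q*d (j(Q, d) = (Q*d)*37 = 37*Q*d)
234034 - j(-342, S(7)) = 234034 - 37*(-342)*(-4) = 234034 - 1*50616 = 234034 - 50616 = 183418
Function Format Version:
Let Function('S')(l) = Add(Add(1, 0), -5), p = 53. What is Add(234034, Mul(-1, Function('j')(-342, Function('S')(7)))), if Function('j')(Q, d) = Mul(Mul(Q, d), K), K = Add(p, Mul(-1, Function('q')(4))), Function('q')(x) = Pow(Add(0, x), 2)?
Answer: 183418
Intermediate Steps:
Function('q')(x) = Pow(x, 2)
K = 37 (K = Add(53, Mul(-1, Pow(4, 2))) = Add(53, Mul(-1, 16)) = Add(53, -16) = 37)
Function('S')(l) = -4 (Function('S')(l) = Add(1, -5) = -4)
Function('j')(Q, d) = Mul(37, Q, d) (Function('j')(Q, d) = Mul(Mul(Q, d), 37) = Mul(37, Q, d))
Add(234034, Mul(-1, Function('j')(-342, Function('S')(7)))) = Add(234034, Mul(-1, Mul(37, -342, -4))) = Add(234034, Mul(-1, 50616)) = Add(234034, -50616) = 183418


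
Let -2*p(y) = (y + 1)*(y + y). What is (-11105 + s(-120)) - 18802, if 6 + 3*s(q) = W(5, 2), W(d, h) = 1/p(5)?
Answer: -2691811/90 ≈ -29909.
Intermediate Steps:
p(y) = -y*(1 + y) (p(y) = -(y + 1)*(y + y)/2 = -(1 + y)*2*y/2 = -y*(1 + y))
W(d, h) = -1/30 (W(d, h) = 1/(-1*5*(1 + 5)) = 1/(-1*5*6) = 1/(-30) = -1/30)
s(q) = -181/90 (s(q) = -2 + (1/3)*(-1/30) = -2 - 1/90 = -181/90)
(-11105 + s(-120)) - 18802 = (-11105 - 181/90) - 18802 = -999631/90 - 18802 = -2691811/90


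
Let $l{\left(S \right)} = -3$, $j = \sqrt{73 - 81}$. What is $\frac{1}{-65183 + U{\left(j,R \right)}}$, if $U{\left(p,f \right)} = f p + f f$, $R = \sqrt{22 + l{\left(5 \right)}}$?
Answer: $- \frac{i}{2 \sqrt{38} + 65164 i} \approx -1.5346 \cdot 10^{-5} - 2.9034 \cdot 10^{-9} i$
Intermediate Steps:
$j = 2 i \sqrt{2}$ ($j = \sqrt{-8} = 2 i \sqrt{2} \approx 2.8284 i$)
$R = \sqrt{19}$ ($R = \sqrt{22 - 3} = \sqrt{19} \approx 4.3589$)
$U{\left(p,f \right)} = f^{2} + f p$ ($U{\left(p,f \right)} = f p + f^{2} = f^{2} + f p$)
$\frac{1}{-65183 + U{\left(j,R \right)}} = \frac{1}{-65183 + \sqrt{19} \left(\sqrt{19} + 2 i \sqrt{2}\right)}$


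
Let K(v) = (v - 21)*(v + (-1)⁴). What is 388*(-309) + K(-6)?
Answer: -119757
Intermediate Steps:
K(v) = (1 + v)*(-21 + v) (K(v) = (-21 + v)*(v + 1) = (-21 + v)*(1 + v) = (1 + v)*(-21 + v))
388*(-309) + K(-6) = 388*(-309) + (-21 + (-6)² - 20*(-6)) = -119892 + (-21 + 36 + 120) = -119892 + 135 = -119757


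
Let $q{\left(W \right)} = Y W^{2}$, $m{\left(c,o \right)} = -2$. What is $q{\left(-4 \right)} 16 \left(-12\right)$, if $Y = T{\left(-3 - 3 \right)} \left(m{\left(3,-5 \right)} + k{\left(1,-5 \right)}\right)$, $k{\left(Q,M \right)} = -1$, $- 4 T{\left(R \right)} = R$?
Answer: $13824$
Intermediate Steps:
$T{\left(R \right)} = - \frac{R}{4}$
$Y = - \frac{9}{2}$ ($Y = - \frac{-3 - 3}{4} \left(-2 - 1\right) = - \frac{-3 - 3}{4} \left(-3\right) = \left(- \frac{1}{4}\right) \left(-6\right) \left(-3\right) = \frac{3}{2} \left(-3\right) = - \frac{9}{2} \approx -4.5$)
$q{\left(W \right)} = - \frac{9 W^{2}}{2}$
$q{\left(-4 \right)} 16 \left(-12\right) = - \frac{9 \left(-4\right)^{2}}{2} \cdot 16 \left(-12\right) = \left(- \frac{9}{2}\right) 16 \cdot 16 \left(-12\right) = \left(-72\right) 16 \left(-12\right) = \left(-1152\right) \left(-12\right) = 13824$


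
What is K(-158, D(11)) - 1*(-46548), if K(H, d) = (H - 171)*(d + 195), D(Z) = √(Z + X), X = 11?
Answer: -17607 - 329*√22 ≈ -19150.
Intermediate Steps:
D(Z) = √(11 + Z) (D(Z) = √(Z + 11) = √(11 + Z))
K(H, d) = (-171 + H)*(195 + d)
K(-158, D(11)) - 1*(-46548) = (-33345 - 171*√(11 + 11) + 195*(-158) - 158*√(11 + 11)) - 1*(-46548) = (-33345 - 171*√22 - 30810 - 158*√22) + 46548 = (-64155 - 329*√22) + 46548 = -17607 - 329*√22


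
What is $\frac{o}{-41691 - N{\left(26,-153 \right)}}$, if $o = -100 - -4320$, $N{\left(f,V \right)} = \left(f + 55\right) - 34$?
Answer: $- \frac{2110}{20869} \approx -0.10111$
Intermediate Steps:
$N{\left(f,V \right)} = 21 + f$ ($N{\left(f,V \right)} = \left(55 + f\right) - 34 = 21 + f$)
$o = 4220$ ($o = -100 + 4320 = 4220$)
$\frac{o}{-41691 - N{\left(26,-153 \right)}} = \frac{4220}{-41691 - \left(21 + 26\right)} = \frac{4220}{-41691 - 47} = \frac{4220}{-41738} = 4220 \left(- \frac{1}{41738}\right) = - \frac{2110}{20869}$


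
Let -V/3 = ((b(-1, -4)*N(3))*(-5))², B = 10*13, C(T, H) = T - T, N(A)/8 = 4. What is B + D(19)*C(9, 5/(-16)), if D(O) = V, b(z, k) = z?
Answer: 130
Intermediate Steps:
N(A) = 32 (N(A) = 8*4 = 32)
C(T, H) = 0
B = 130
V = -76800 (V = -3*(-1*32*(-5))² = -3*(-32*(-5))² = -3*160² = -3*25600 = -76800)
D(O) = -76800
B + D(19)*C(9, 5/(-16)) = 130 - 76800*0 = 130 + 0 = 130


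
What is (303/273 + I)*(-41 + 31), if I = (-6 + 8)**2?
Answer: -4650/91 ≈ -51.099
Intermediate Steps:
I = 4 (I = 2**2 = 4)
(303/273 + I)*(-41 + 31) = (303/273 + 4)*(-41 + 31) = (303*(1/273) + 4)*(-10) = (101/91 + 4)*(-10) = (465/91)*(-10) = -4650/91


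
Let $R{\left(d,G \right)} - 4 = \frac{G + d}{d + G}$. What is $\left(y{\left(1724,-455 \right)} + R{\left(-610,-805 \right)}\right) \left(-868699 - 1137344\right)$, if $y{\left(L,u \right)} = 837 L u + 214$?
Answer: $1317086229976803$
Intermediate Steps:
$y{\left(L,u \right)} = 214 + 837 L u$ ($y{\left(L,u \right)} = 837 L u + 214 = 214 + 837 L u$)
$R{\left(d,G \right)} = 5$ ($R{\left(d,G \right)} = 4 + \frac{G + d}{d + G} = 4 + \frac{G + d}{G + d} = 4 + 1 = 5$)
$\left(y{\left(1724,-455 \right)} + R{\left(-610,-805 \right)}\right) \left(-868699 - 1137344\right) = \left(\left(214 + 837 \cdot 1724 \left(-455\right)\right) + 5\right) \left(-868699 - 1137344\right) = \left(\left(214 - 656559540\right) + 5\right) \left(-2006043\right) = \left(-656559326 + 5\right) \left(-2006043\right) = \left(-656559321\right) \left(-2006043\right) = 1317086229976803$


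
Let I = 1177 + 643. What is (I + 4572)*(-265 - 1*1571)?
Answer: -11735712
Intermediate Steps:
I = 1820
(I + 4572)*(-265 - 1*1571) = (1820 + 4572)*(-265 - 1*1571) = 6392*(-265 - 1571) = 6392*(-1836) = -11735712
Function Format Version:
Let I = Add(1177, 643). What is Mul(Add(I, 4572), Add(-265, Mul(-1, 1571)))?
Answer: -11735712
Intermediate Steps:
I = 1820
Mul(Add(I, 4572), Add(-265, Mul(-1, 1571))) = Mul(Add(1820, 4572), Add(-265, Mul(-1, 1571))) = Mul(6392, Add(-265, -1571)) = Mul(6392, -1836) = -11735712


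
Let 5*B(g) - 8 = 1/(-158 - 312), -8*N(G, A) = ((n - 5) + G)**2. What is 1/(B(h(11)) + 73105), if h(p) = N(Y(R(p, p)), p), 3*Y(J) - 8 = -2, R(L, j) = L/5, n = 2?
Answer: 2350/171800509 ≈ 1.3679e-5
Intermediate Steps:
R(L, j) = L/5 (R(L, j) = L*(1/5) = L/5)
Y(J) = 2 (Y(J) = 8/3 + (1/3)*(-2) = 8/3 - 2/3 = 2)
N(G, A) = -(-3 + G)**2/8 (N(G, A) = -((2 - 5) + G)**2/8 = -(-3 + G)**2/8)
h(p) = -1/8 (h(p) = -(-3 + 2)**2/8 = -1/8*(-1)**2 = -1/8*1 = -1/8)
B(g) = 3759/2350 (B(g) = 8/5 + 1/(5*(-158 - 312)) = 8/5 + (1/5)/(-470) = 8/5 + (1/5)*(-1/470) = 8/5 - 1/2350 = 3759/2350)
1/(B(h(11)) + 73105) = 1/(3759/2350 + 73105) = 1/(171800509/2350) = 2350/171800509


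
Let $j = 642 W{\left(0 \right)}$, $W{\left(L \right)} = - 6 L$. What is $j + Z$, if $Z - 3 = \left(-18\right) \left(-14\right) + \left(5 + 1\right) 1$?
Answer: $261$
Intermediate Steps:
$j = 0$ ($j = 642 \left(\left(-6\right) 0\right) = 642 \cdot 0 = 0$)
$Z = 261$ ($Z = 3 + \left(\left(-18\right) \left(-14\right) + \left(5 + 1\right) 1\right) = 3 + \left(252 + 6 \cdot 1\right) = 3 + \left(252 + 6\right) = 3 + 258 = 261$)
$j + Z = 0 + 261 = 261$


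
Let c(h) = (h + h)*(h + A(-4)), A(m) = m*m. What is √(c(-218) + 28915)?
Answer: √116987 ≈ 342.03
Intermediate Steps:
A(m) = m²
c(h) = 2*h*(16 + h) (c(h) = (h + h)*(h + (-4)²) = (2*h)*(h + 16) = (2*h)*(16 + h) = 2*h*(16 + h))
√(c(-218) + 28915) = √(2*(-218)*(16 - 218) + 28915) = √(2*(-218)*(-202) + 28915) = √(88072 + 28915) = √116987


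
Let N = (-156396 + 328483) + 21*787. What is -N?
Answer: -188614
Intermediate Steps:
N = 188614 (N = 172087 + 16527 = 188614)
-N = -1*188614 = -188614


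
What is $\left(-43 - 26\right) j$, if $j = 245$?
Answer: $-16905$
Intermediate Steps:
$\left(-43 - 26\right) j = \left(-43 - 26\right) 245 = \left(-69\right) 245 = -16905$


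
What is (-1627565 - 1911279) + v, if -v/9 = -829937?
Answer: 3930589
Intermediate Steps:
v = 7469433 (v = -9*(-829937) = 7469433)
(-1627565 - 1911279) + v = (-1627565 - 1911279) + 7469433 = -3538844 + 7469433 = 3930589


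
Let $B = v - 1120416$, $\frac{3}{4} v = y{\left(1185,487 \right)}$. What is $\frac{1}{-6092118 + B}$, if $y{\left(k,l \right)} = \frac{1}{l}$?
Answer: $- \frac{1461}{10537512170} \approx -1.3865 \cdot 10^{-7}$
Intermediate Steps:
$v = \frac{4}{1461}$ ($v = \frac{4}{3 \cdot 487} = \frac{4}{3} \cdot \frac{1}{487} = \frac{4}{1461} \approx 0.0027378$)
$B = - \frac{1636927772}{1461}$ ($B = \frac{4}{1461} - 1120416 = - \frac{1636927772}{1461} \approx -1.1204 \cdot 10^{6}$)
$\frac{1}{-6092118 + B} = \frac{1}{-6092118 - \frac{1636927772}{1461}} = \frac{1}{- \frac{10537512170}{1461}} = - \frac{1461}{10537512170}$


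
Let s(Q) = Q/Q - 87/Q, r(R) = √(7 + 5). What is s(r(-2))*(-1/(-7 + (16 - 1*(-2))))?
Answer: -1/11 + 29*√3/22 ≈ 2.1922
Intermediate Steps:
r(R) = 2*√3 (r(R) = √12 = 2*√3)
s(Q) = 1 - 87/Q
s(r(-2))*(-1/(-7 + (16 - 1*(-2)))) = ((-87 + 2*√3)/((2*√3)))*(-1/(-7 + (16 - 1*(-2)))) = ((√3/6)*(-87 + 2*√3))*(-1/(-7 + (16 + 2))) = (√3*(-87 + 2*√3)/6)*(-1/(-7 + 18)) = (√3*(-87 + 2*√3)/6)*(-1/11) = -√3*(-87 + 2*√3)/66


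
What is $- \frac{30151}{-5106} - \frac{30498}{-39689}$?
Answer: $\frac{104029679}{15588618} \approx 6.6734$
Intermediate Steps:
$- \frac{30151}{-5106} - \frac{30498}{-39689} = \left(-30151\right) \left(- \frac{1}{5106}\right) - - \frac{2346}{3053} = \frac{30151}{5106} + \frac{2346}{3053} = \frac{104029679}{15588618}$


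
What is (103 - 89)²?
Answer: 196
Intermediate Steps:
(103 - 89)² = 14² = 196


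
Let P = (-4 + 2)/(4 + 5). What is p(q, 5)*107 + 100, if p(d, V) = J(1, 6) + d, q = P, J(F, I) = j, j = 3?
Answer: 3575/9 ≈ 397.22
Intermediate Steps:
J(F, I) = 3
P = -2/9 ≈ -0.22222
q = -2/9 ≈ -0.22222
p(d, V) = 3 + d
p(q, 5)*107 + 100 = (3 - 2/9)*107 + 100 = (25/9)*107 + 100 = 2675/9 + 100 = 3575/9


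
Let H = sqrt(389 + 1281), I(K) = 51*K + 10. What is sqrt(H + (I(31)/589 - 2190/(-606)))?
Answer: sqrt(22348589564 + 3538941121*sqrt(1670))/59489 ≈ 6.8688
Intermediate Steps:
I(K) = 10 + 51*K
H = sqrt(1670) ≈ 40.866
sqrt(H + (I(31)/589 - 2190/(-606))) = sqrt(sqrt(1670) + ((10 + 51*31)/589 - 2190/(-606))) = sqrt(sqrt(1670) + ((10 + 1581)*(1/589) - 2190*(-1/606))) = sqrt(sqrt(1670) + (1591*(1/589) + 365/101)) = sqrt(sqrt(1670) + (1591/589 + 365/101)) = sqrt(sqrt(1670) + 375676/59489) = sqrt(375676/59489 + sqrt(1670))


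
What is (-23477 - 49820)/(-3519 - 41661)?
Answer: 73297/45180 ≈ 1.6223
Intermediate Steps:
(-23477 - 49820)/(-3519 - 41661) = -73297/(-45180) = -73297*(-1/45180) = 73297/45180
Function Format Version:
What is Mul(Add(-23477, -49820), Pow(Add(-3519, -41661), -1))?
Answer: Rational(73297, 45180) ≈ 1.6223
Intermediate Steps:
Mul(Add(-23477, -49820), Pow(Add(-3519, -41661), -1)) = Mul(-73297, Pow(-45180, -1)) = Mul(-73297, Rational(-1, 45180)) = Rational(73297, 45180)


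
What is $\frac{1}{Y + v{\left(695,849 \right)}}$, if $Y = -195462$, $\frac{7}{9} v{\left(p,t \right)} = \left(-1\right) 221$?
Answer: $- \frac{7}{1370223} \approx -5.1087 \cdot 10^{-6}$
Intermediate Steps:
$v{\left(p,t \right)} = - \frac{1989}{7}$ ($v{\left(p,t \right)} = \frac{9 \left(\left(-1\right) 221\right)}{7} = \frac{9}{7} \left(-221\right) = - \frac{1989}{7}$)
$\frac{1}{Y + v{\left(695,849 \right)}} = \frac{1}{-195462 - \frac{1989}{7}} = \frac{1}{- \frac{1370223}{7}} = - \frac{7}{1370223}$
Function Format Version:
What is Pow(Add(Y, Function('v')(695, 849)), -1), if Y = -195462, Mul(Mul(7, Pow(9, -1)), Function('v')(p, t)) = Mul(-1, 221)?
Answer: Rational(-7, 1370223) ≈ -5.1087e-6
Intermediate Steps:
Function('v')(p, t) = Rational(-1989, 7) (Function('v')(p, t) = Mul(Rational(9, 7), Mul(-1, 221)) = Mul(Rational(9, 7), -221) = Rational(-1989, 7))
Pow(Add(Y, Function('v')(695, 849)), -1) = Pow(Add(-195462, Rational(-1989, 7)), -1) = Pow(Rational(-1370223, 7), -1) = Rational(-7, 1370223)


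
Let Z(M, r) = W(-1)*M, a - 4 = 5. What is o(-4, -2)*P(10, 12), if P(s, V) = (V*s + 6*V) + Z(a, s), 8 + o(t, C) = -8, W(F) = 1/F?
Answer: -2928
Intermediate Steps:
W(F) = 1/F
a = 9 (a = 4 + 5 = 9)
o(t, C) = -16 (o(t, C) = -8 - 8 = -16)
Z(M, r) = -M (Z(M, r) = M/(-1) = -M)
P(s, V) = -9 + 6*V + V*s (P(s, V) = (V*s + 6*V) - 1*9 = (6*V + V*s) - 9 = -9 + 6*V + V*s)
o(-4, -2)*P(10, 12) = -16*(-9 + 6*12 + 12*10) = -16*(-9 + 72 + 120) = -16*183 = -2928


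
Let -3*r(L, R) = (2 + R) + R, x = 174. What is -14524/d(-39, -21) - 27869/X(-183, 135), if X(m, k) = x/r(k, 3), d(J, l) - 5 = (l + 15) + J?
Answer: 71119/90 ≈ 790.21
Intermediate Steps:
r(L, R) = -⅔ - 2*R/3 (r(L, R) = -((2 + R) + R)/3 = -(2 + 2*R)/3 = -⅔ - 2*R/3)
d(J, l) = 20 + J + l (d(J, l) = 5 + ((l + 15) + J) = 5 + ((15 + l) + J) = 5 + (15 + J + l) = 20 + J + l)
X(m, k) = -261/4 (X(m, k) = 174/(-⅔ - ⅔*3) = 174/(-⅔ - 2) = 174/(-8/3) = 174*(-3/8) = -261/4)
-14524/d(-39, -21) - 27869/X(-183, 135) = -14524/(20 - 39 - 21) - 27869/(-261/4) = -14524/(-40) - 27869*(-4/261) = -14524*(-1/40) + 3844/9 = 3631/10 + 3844/9 = 71119/90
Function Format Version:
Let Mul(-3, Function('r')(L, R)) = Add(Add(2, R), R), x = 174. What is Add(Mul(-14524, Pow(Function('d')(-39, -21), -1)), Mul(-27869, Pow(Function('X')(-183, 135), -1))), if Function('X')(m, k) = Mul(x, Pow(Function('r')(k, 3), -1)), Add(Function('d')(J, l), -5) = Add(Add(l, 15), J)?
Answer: Rational(71119, 90) ≈ 790.21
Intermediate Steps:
Function('r')(L, R) = Add(Rational(-2, 3), Mul(Rational(-2, 3), R)) (Function('r')(L, R) = Mul(Rational(-1, 3), Add(Add(2, R), R)) = Mul(Rational(-1, 3), Add(2, Mul(2, R))) = Add(Rational(-2, 3), Mul(Rational(-2, 3), R)))
Function('d')(J, l) = Add(20, J, l) (Function('d')(J, l) = Add(5, Add(Add(l, 15), J)) = Add(5, Add(Add(15, l), J)) = Add(5, Add(15, J, l)) = Add(20, J, l))
Function('X')(m, k) = Rational(-261, 4) (Function('X')(m, k) = Mul(174, Pow(Add(Rational(-2, 3), Mul(Rational(-2, 3), 3)), -1)) = Mul(174, Pow(Add(Rational(-2, 3), -2), -1)) = Mul(174, Pow(Rational(-8, 3), -1)) = Mul(174, Rational(-3, 8)) = Rational(-261, 4))
Add(Mul(-14524, Pow(Function('d')(-39, -21), -1)), Mul(-27869, Pow(Function('X')(-183, 135), -1))) = Add(Mul(-14524, Pow(Add(20, -39, -21), -1)), Mul(-27869, Pow(Rational(-261, 4), -1))) = Add(Mul(-14524, Pow(-40, -1)), Mul(-27869, Rational(-4, 261))) = Add(Mul(-14524, Rational(-1, 40)), Rational(3844, 9)) = Add(Rational(3631, 10), Rational(3844, 9)) = Rational(71119, 90)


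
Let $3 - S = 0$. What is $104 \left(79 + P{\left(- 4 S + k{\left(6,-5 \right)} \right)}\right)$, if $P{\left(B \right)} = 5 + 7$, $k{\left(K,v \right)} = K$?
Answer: $9464$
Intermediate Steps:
$S = 3$ ($S = 3 - 0 = 3 + 0 = 3$)
$P{\left(B \right)} = 12$
$104 \left(79 + P{\left(- 4 S + k{\left(6,-5 \right)} \right)}\right) = 104 \left(79 + 12\right) = 104 \cdot 91 = 9464$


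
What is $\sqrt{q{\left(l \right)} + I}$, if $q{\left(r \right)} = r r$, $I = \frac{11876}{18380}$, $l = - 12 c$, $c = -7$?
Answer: $\frac{\sqrt{148994202955}}{4595} \approx 84.004$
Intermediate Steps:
$l = 84$ ($l = \left(-12\right) \left(-7\right) = 84$)
$I = \frac{2969}{4595}$ ($I = 11876 \cdot \frac{1}{18380} = \frac{2969}{4595} \approx 0.64614$)
$q{\left(r \right)} = r^{2}$
$\sqrt{q{\left(l \right)} + I} = \sqrt{84^{2} + \frac{2969}{4595}} = \sqrt{7056 + \frac{2969}{4595}} = \sqrt{\frac{32425289}{4595}} = \frac{\sqrt{148994202955}}{4595}$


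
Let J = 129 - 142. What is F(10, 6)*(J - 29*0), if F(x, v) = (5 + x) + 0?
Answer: -195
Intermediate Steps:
F(x, v) = 5 + x
J = -13
F(10, 6)*(J - 29*0) = (5 + 10)*(-13 - 29*0) = 15*(-13 + 0) = 15*(-13) = -195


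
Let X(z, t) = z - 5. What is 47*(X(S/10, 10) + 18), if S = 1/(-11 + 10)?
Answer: 6063/10 ≈ 606.30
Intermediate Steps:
S = -1 (S = 1/(-1) = -1)
X(z, t) = -5 + z
47*(X(S/10, 10) + 18) = 47*((-5 - 1/10) + 18) = 47*((-5 - 1*⅒) + 18) = 47*((-5 - ⅒) + 18) = 47*(-51/10 + 18) = 47*(129/10) = 6063/10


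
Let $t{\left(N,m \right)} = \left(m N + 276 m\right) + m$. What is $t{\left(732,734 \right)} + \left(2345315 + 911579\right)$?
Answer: $3997500$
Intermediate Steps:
$t{\left(N,m \right)} = 277 m + N m$ ($t{\left(N,m \right)} = \left(N m + 276 m\right) + m = \left(276 m + N m\right) + m = 277 m + N m$)
$t{\left(732,734 \right)} + \left(2345315 + 911579\right) = 734 \left(277 + 732\right) + \left(2345315 + 911579\right) = 734 \cdot 1009 + 3256894 = 740606 + 3256894 = 3997500$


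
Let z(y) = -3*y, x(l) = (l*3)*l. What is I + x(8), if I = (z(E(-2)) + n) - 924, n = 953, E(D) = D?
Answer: 227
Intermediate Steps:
x(l) = 3*l**2 (x(l) = (3*l)*l = 3*l**2)
I = 35 (I = (-3*(-2) + 953) - 924 = (6 + 953) - 924 = 959 - 924 = 35)
I + x(8) = 35 + 3*8**2 = 35 + 3*64 = 35 + 192 = 227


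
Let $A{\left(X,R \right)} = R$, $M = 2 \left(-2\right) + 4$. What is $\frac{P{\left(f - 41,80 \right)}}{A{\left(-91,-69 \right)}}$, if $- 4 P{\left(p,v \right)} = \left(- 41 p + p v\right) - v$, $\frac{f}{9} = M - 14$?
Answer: $- \frac{6593}{276} \approx -23.888$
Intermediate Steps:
$M = 0$ ($M = -4 + 4 = 0$)
$f = -126$ ($f = 9 \left(0 - 14\right) = 9 \left(-14\right) = -126$)
$P{\left(p,v \right)} = \frac{v}{4} + \frac{41 p}{4} - \frac{p v}{4}$ ($P{\left(p,v \right)} = - \frac{\left(- 41 p + p v\right) - v}{4} = - \frac{- v - 41 p + p v}{4} = \frac{v}{4} + \frac{41 p}{4} - \frac{p v}{4}$)
$\frac{P{\left(f - 41,80 \right)}}{A{\left(-91,-69 \right)}} = \frac{\frac{1}{4} \cdot 80 + \frac{41 \left(-126 - 41\right)}{4} - \frac{1}{4} \left(-126 - 41\right) 80}{-69} = \left(20 + \frac{41}{4} \left(-167\right) - \left(- \frac{167}{4}\right) 80\right) \left(- \frac{1}{69}\right) = \left(20 - \frac{6847}{4} + 3340\right) \left(- \frac{1}{69}\right) = \frac{6593}{4} \left(- \frac{1}{69}\right) = - \frac{6593}{276}$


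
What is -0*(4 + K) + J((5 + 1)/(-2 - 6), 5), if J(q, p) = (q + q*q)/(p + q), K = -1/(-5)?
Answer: -3/68 ≈ -0.044118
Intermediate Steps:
K = ⅕ (K = -1*(-⅕) = ⅕ ≈ 0.20000)
J(q, p) = (q + q²)/(p + q)
-0*(4 + K) + J((5 + 1)/(-2 - 6), 5) = -0*(4 + ⅕) + ((5 + 1)/(-2 - 6))*(1 + (5 + 1)/(-2 - 6))/(5 + (5 + 1)/(-2 - 6)) = -0*21/5 + (6/(-8))*(1 + 6/(-8))/(5 + 6/(-8)) = -23*0 + (6*(-⅛))*(1 + 6*(-⅛))/(5 + 6*(-⅛)) = 0 - 3*(1 - ¾)/(4*(5 - ¾)) = 0 - ¾*¼/17/4 = 0 - ¾*4/17*¼ = 0 - 3/68 = -3/68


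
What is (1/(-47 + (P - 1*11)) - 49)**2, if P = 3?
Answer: 7268416/3025 ≈ 2402.8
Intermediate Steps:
(1/(-47 + (P - 1*11)) - 49)**2 = (1/(-47 + (3 - 1*11)) - 49)**2 = (1/(-47 + (3 - 11)) - 49)**2 = (1/(-47 - 8) - 49)**2 = (1/(-55) - 49)**2 = (-1/55 - 49)**2 = (-2696/55)**2 = 7268416/3025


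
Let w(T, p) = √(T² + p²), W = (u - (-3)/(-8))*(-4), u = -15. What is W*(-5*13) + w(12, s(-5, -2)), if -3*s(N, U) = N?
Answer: -7995/2 + √1321/3 ≈ -3985.4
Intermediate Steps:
s(N, U) = -N/3
W = 123/2 (W = (-15 - (-3)/(-8))*(-4) = (-15 - (-3)*(-1)/8)*(-4) = (-15 - 1*3/8)*(-4) = (-15 - 3/8)*(-4) = -123/8*(-4) = 123/2 ≈ 61.500)
W*(-5*13) + w(12, s(-5, -2)) = 123*(-5*13)/2 + √(12² + (-⅓*(-5))²) = (123/2)*(-65) + √(144 + (5/3)²) = -7995/2 + √(144 + 25/9) = -7995/2 + √(1321/9) = -7995/2 + √1321/3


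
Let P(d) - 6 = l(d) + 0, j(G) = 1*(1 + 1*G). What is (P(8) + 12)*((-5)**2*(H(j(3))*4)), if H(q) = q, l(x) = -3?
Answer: 6000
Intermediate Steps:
j(G) = 1 + G (j(G) = 1*(1 + G) = 1 + G)
P(d) = 3 (P(d) = 6 + (-3 + 0) = 6 - 3 = 3)
(P(8) + 12)*((-5)**2*(H(j(3))*4)) = (3 + 12)*((-5)**2*((1 + 3)*4)) = 15*(25*(4*4)) = 15*(25*16) = 15*400 = 6000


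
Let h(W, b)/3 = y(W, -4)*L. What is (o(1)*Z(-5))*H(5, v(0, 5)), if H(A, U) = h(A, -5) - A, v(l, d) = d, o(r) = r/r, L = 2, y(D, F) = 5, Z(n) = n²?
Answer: 625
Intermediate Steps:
o(r) = 1
h(W, b) = 30 (h(W, b) = 3*(5*2) = 3*10 = 30)
H(A, U) = 30 - A
(o(1)*Z(-5))*H(5, v(0, 5)) = (1*(-5)²)*(30 - 1*5) = (1*25)*(30 - 5) = 25*25 = 625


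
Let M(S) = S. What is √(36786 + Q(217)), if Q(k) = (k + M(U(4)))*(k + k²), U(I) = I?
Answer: 2*√2622853 ≈ 3239.0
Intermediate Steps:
Q(k) = (4 + k)*(k + k²) (Q(k) = (k + 4)*(k + k²) = (4 + k)*(k + k²))
√(36786 + Q(217)) = √(36786 + 217*(4 + 217² + 5*217)) = √(36786 + 217*(4 + 47089 + 1085)) = √(36786 + 217*48178) = √(36786 + 10454626) = √10491412 = 2*√2622853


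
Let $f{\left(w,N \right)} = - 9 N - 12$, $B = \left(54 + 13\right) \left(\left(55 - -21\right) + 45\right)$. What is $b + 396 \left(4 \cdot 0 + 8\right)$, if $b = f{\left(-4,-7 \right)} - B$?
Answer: $-4888$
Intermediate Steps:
$B = 8107$ ($B = 67 \left(\left(55 + 21\right) + 45\right) = 67 \left(76 + 45\right) = 67 \cdot 121 = 8107$)
$f{\left(w,N \right)} = -12 - 9 N$
$b = -8056$ ($b = \left(-12 - -63\right) - 8107 = \left(-12 + 63\right) - 8107 = 51 - 8107 = -8056$)
$b + 396 \left(4 \cdot 0 + 8\right) = -8056 + 396 \left(4 \cdot 0 + 8\right) = -8056 + 396 \left(0 + 8\right) = -8056 + 396 \cdot 8 = -8056 + 3168 = -4888$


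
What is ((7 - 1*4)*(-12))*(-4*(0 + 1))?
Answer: 144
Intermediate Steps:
((7 - 1*4)*(-12))*(-4*(0 + 1)) = ((7 - 4)*(-12))*(-4*1) = (3*(-12))*(-4) = -36*(-4) = 144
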